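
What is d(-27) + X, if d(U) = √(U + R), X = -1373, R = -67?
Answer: -1373 + I*√94 ≈ -1373.0 + 9.6954*I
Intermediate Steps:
d(U) = √(-67 + U) (d(U) = √(U - 67) = √(-67 + U))
d(-27) + X = √(-67 - 27) - 1373 = √(-94) - 1373 = I*√94 - 1373 = -1373 + I*√94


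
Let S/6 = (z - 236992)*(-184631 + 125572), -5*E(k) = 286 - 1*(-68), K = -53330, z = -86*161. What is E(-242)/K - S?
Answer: -11850652441527723/133325 ≈ -8.8885e+10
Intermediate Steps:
z = -13846
E(k) = -354/5 (E(k) = -(286 - 1*(-68))/5 = -(286 + 68)/5 = -⅕*354 = -354/5)
S = 88885448652 (S = 6*((-13846 - 236992)*(-184631 + 125572)) = 6*(-250838*(-59059)) = 6*14814241442 = 88885448652)
E(-242)/K - S = -354/5/(-53330) - 1*88885448652 = -354/5*(-1/53330) - 88885448652 = 177/133325 - 88885448652 = -11850652441527723/133325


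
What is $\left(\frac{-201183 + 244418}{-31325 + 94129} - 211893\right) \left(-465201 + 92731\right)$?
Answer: $\frac{354050952427885}{4486} \approx 7.8924 \cdot 10^{10}$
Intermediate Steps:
$\left(\frac{-201183 + 244418}{-31325 + 94129} - 211893\right) \left(-465201 + 92731\right) = \left(\frac{43235}{62804} - 211893\right) \left(-372470\right) = \left(- \frac{13307684737}{62804}\right) \left(-372470\right) = \frac{354050952427885}{4486}$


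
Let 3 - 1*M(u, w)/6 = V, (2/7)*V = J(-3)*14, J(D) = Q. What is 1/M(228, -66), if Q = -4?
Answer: 1/1194 ≈ 0.00083752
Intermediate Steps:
J(D) = -4
V = -196 (V = 7*(-4*14)/2 = (7/2)*(-56) = -196)
M(u, w) = 1194 (M(u, w) = 18 - 6*(-196) = 18 + 1176 = 1194)
1/M(228, -66) = 1/1194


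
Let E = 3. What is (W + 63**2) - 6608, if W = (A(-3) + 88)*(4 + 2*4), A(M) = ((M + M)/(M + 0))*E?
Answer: -1511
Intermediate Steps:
A(M) = 6 (A(M) = ((M + M)/(M + 0))*3 = ((2*M)/M)*3 = 2*3 = 6)
W = 1128 (W = (6 + 88)*(4 + 2*4) = 94*(4 + 8) = 94*12 = 1128)
(W + 63**2) - 6608 = (1128 + 63**2) - 6608 = (1128 + 3969) - 6608 = 5097 - 6608 = -1511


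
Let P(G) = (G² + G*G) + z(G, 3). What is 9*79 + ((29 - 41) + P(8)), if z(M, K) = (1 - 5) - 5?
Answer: 818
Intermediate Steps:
z(M, K) = -9 (z(M, K) = -4 - 5 = -9)
P(G) = -9 + 2*G² (P(G) = (G² + G*G) - 9 = (G² + G²) - 9 = 2*G² - 9 = -9 + 2*G²)
9*79 + ((29 - 41) + P(8)) = 9*79 + ((29 - 41) + (-9 + 2*8²)) = 711 + (-12 + (-9 + 2*64)) = 711 + (-12 + (-9 + 128)) = 711 + (-12 + 119) = 711 + 107 = 818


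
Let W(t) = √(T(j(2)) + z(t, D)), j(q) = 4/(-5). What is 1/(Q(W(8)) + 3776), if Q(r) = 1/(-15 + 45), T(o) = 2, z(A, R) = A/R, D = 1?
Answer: 30/113281 ≈ 0.00026483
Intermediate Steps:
j(q) = -⅘ (j(q) = 4*(-⅕) = -⅘)
W(t) = √(2 + t) (W(t) = √(2 + t/1) = √(2 + t*1) = √(2 + t))
Q(r) = 1/30
1/(Q(W(8)) + 3776) = 1/(1/30 + 3776) = 1/(113281/30) = 30/113281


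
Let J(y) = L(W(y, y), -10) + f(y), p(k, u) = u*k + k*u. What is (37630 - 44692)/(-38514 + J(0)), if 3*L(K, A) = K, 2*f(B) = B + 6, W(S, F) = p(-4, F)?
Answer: 214/1167 ≈ 0.18338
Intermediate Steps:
p(k, u) = 2*k*u (p(k, u) = k*u + k*u = 2*k*u)
W(S, F) = -8*F (W(S, F) = 2*(-4)*F = -8*F)
f(B) = 3 + B/2 (f(B) = (B + 6)/2 = (6 + B)/2 = 3 + B/2)
L(K, A) = K/3
J(y) = 3 - 13*y/6 (J(y) = (-8*y)/3 + (3 + y/2) = -8*y/3 + (3 + y/2) = 3 - 13*y/6)
(37630 - 44692)/(-38514 + J(0)) = (37630 - 44692)/(-38514 + (3 - 13/6*0)) = -7062/(-38514 + (3 + 0)) = -7062/(-38514 + 3) = -7062/(-38511) = -7062*(-1/38511) = 214/1167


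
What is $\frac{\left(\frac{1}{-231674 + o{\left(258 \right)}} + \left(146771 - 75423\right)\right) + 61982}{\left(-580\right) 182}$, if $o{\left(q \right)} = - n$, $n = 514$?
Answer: $- \frac{30957626039}{24509765280} \approx -1.2631$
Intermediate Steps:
$o{\left(q \right)} = -514$ ($o{\left(q \right)} = \left(-1\right) 514 = -514$)
$\frac{\left(\frac{1}{-231674 + o{\left(258 \right)}} + \left(146771 - 75423\right)\right) + 61982}{\left(-580\right) 182} = \frac{\left(\frac{1}{-231674 - 514} + \left(146771 - 75423\right)\right) + 61982}{\left(-580\right) 182} = \frac{\left(\frac{1}{-232188} + 71348\right) + 61982}{-105560} = \left(\left(- \frac{1}{232188} + 71348\right) + 61982\right) \left(- \frac{1}{105560}\right) = \left(\frac{16566149423}{232188} + 61982\right) \left(- \frac{1}{105560}\right) = \frac{30957626039}{232188} \left(- \frac{1}{105560}\right) = - \frac{30957626039}{24509765280}$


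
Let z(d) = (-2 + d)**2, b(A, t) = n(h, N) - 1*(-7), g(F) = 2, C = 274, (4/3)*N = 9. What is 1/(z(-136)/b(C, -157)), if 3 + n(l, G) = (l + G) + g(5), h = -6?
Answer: 3/8464 ≈ 0.00035444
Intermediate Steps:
N = 27/4 (N = (3/4)*9 = 27/4 ≈ 6.7500)
n(l, G) = -1 + G + l (n(l, G) = -3 + ((l + G) + 2) = -3 + ((G + l) + 2) = -3 + (2 + G + l) = -1 + G + l)
b(A, t) = 27/4 (b(A, t) = (-1 + 27/4 - 6) - 1*(-7) = -1/4 + 7 = 27/4)
1/(z(-136)/b(C, -157)) = 1/((-2 - 136)**2/(27/4)) = 1/((-138)**2*(4/27)) = 1/(19044*(4/27)) = 1/(8464/3) = 3/8464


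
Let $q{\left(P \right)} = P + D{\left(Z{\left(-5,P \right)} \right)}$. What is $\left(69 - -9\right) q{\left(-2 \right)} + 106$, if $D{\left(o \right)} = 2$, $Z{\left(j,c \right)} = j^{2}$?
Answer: $106$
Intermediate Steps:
$q{\left(P \right)} = 2 + P$ ($q{\left(P \right)} = P + 2 = 2 + P$)
$\left(69 - -9\right) q{\left(-2 \right)} + 106 = \left(69 - -9\right) \left(2 - 2\right) + 106 = \left(69 + 9\right) 0 + 106 = 78 \cdot 0 + 106 = 0 + 106 = 106$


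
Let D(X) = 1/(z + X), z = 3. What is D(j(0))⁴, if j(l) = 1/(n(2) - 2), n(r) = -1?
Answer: 81/4096 ≈ 0.019775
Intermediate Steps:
j(l) = -⅓ (j(l) = 1/(-1 - 2) = 1/(-3) = -⅓)
D(X) = 1/(3 + X)
D(j(0))⁴ = (1/(3 - ⅓))⁴ = (1/(8/3))⁴ = (3/8)⁴ = 81/4096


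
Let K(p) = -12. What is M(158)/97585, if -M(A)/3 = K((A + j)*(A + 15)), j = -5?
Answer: 36/97585 ≈ 0.00036891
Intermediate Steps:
M(A) = 36 (M(A) = -3*(-12) = 36)
M(158)/97585 = 36/97585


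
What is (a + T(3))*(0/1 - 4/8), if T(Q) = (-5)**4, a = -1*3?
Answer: -311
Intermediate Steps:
a = -3
T(Q) = 625
(a + T(3))*(0/1 - 4/8) = (-3 + 625)*(0/1 - 4/8) = 622*(0*1 - 4*1/8) = 622*(0 - 1/2) = 622*(-1/2) = -311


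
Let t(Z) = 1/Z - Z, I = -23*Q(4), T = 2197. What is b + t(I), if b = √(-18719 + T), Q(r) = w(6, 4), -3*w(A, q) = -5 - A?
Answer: 64000/759 + I*√16522 ≈ 84.322 + 128.54*I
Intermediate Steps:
w(A, q) = 5/3 + A/3 (w(A, q) = -(-5 - A)/3 = 5/3 + A/3)
Q(r) = 11/3 (Q(r) = 5/3 + (⅓)*6 = 5/3 + 2 = 11/3)
I = -253/3 (I = -23*11/3 = -253/3 ≈ -84.333)
b = I*√16522 (b = √(-18719 + 2197) = √(-16522) = I*√16522 ≈ 128.54*I)
b + t(I) = I*√16522 + (1/(-253/3) - 1*(-253/3)) = I*√16522 + (-3/253 + 253/3) = I*√16522 + 64000/759 = 64000/759 + I*√16522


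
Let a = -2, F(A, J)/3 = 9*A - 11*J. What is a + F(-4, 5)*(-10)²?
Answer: -27302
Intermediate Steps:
F(A, J) = -33*J + 27*A (F(A, J) = 3*(9*A - 11*J) = 3*(-11*J + 9*A) = -33*J + 27*A)
a + F(-4, 5)*(-10)² = -2 + (-33*5 + 27*(-4))*(-10)² = -2 + (-165 - 108)*100 = -2 - 273*100 = -2 - 27300 = -27302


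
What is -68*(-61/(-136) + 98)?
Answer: -13389/2 ≈ -6694.5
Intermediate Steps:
-68*(-61/(-136) + 98) = -68*(-61*(-1/136) + 98) = -68*(61/136 + 98) = -68*13389/136 = -13389/2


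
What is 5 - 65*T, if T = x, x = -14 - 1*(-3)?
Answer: 720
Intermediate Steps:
x = -11 (x = -14 + 3 = -11)
T = -11
5 - 65*T = 5 - 65*(-11) = 5 + 715 = 720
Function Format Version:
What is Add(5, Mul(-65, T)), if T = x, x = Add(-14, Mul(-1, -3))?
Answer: 720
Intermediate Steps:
x = -11 (x = Add(-14, 3) = -11)
T = -11
Add(5, Mul(-65, T)) = Add(5, Mul(-65, -11)) = Add(5, 715) = 720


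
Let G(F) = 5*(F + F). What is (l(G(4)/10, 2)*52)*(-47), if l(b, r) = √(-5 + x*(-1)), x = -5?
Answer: 0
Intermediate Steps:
G(F) = 10*F (G(F) = 5*(2*F) = 10*F)
l(b, r) = 0 (l(b, r) = √(-5 - 5*(-1)) = √(-5 + 5) = √0 = 0)
(l(G(4)/10, 2)*52)*(-47) = (0*52)*(-47) = 0*(-47) = 0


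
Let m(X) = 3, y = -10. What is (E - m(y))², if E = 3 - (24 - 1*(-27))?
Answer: 2601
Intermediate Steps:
E = -48 (E = 3 - (24 + 27) = 3 - 1*51 = 3 - 51 = -48)
(E - m(y))² = (-48 - 1*3)² = (-48 - 3)² = (-51)² = 2601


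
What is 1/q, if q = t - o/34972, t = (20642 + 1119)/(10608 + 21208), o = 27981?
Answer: -278167288/32304451 ≈ -8.6108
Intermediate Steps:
t = 21761/31816 ≈ 0.68396
q = -32304451/278167288 (q = 21761/31816 - 27981/34972 = -32304451/278167288 ≈ -0.11613)
1/q = 1/(-32304451/278167288) = -278167288/32304451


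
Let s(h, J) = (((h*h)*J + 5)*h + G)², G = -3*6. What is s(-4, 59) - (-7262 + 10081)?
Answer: 14543777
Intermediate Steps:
G = -18
s(h, J) = (-18 + h*(5 + J*h²))² (s(h, J) = (((h*h)*J + 5)*h - 18)² = ((h²*J + 5)*h - 18)² = ((J*h² + 5)*h - 18)² = ((5 + J*h²)*h - 18)² = (h*(5 + J*h²) - 18)² = (-18 + h*(5 + J*h²))²)
s(-4, 59) - (-7262 + 10081) = (-18 + 5*(-4) + 59*(-4)³)² - (-7262 + 10081) = (-18 - 20 + 59*(-64))² - 1*2819 = (-18 - 20 - 3776)² - 2819 = (-3814)² - 2819 = 14546596 - 2819 = 14543777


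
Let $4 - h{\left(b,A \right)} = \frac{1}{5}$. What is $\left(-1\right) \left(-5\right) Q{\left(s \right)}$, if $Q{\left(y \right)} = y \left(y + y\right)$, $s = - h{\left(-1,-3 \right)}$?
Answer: $\frac{722}{5} \approx 144.4$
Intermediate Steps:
$h{\left(b,A \right)} = \frac{19}{5}$ ($h{\left(b,A \right)} = 4 - \frac{1}{5} = \frac{19}{5}$)
$s = - \frac{19}{5}$ ($s = \left(-1\right) \frac{19}{5} = - \frac{19}{5} \approx -3.8$)
$Q{\left(y \right)} = 2 y^{2}$ ($Q{\left(y \right)} = y 2 y = 2 y^{2}$)
$\left(-1\right) \left(-5\right) Q{\left(s \right)} = \left(-1\right) \left(-5\right) 2 \left(- \frac{19}{5}\right)^{2} = 5 \cdot 2 \cdot \frac{361}{25} = 5 \cdot \frac{722}{25} = \frac{722}{5}$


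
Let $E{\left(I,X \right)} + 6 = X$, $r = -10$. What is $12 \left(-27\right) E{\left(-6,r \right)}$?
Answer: $5184$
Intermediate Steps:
$E{\left(I,X \right)} = -6 + X$
$12 \left(-27\right) E{\left(-6,r \right)} = 12 \left(-27\right) \left(-6 - 10\right) = \left(-324\right) \left(-16\right) = 5184$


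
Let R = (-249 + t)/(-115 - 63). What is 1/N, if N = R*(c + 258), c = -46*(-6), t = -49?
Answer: 1/894 ≈ 0.0011186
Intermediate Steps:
c = 276
R = 149/89 (R = (-249 - 49)/(-115 - 63) = -298/(-178) = -298*(-1/178) = 149/89 ≈ 1.6742)
N = 894 (N = 149*(276 + 258)/89 = (149/89)*534 = 894)
1/N = 1/894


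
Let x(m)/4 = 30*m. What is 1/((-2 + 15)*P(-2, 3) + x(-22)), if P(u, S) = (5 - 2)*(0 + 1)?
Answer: -1/2601 ≈ -0.00038447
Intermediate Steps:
x(m) = 120*m (x(m) = 4*(30*m) = 120*m)
P(u, S) = 3 (P(u, S) = 3*1 = 3)
1/((-2 + 15)*P(-2, 3) + x(-22)) = 1/((-2 + 15)*3 + 120*(-22)) = 1/(13*3 - 2640) = 1/(39 - 2640) = 1/(-2601) = -1/2601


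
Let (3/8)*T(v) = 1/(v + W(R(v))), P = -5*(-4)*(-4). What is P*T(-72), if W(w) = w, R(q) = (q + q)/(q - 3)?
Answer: 2000/657 ≈ 3.0441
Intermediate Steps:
R(q) = 2*q/(-3 + q) (R(q) = (2*q)/(-3 + q) = 2*q/(-3 + q))
P = -80 (P = 20*(-4) = -80)
T(v) = 8/(3*(v + 2*v/(-3 + v)))
P*T(-72) = -640*(-3 - 72)/(3*(-72)*(-1 - 72)) = -640*(-1)*(-75)/(3*72*(-73)) = -640*(-1)*(-1)*(-75)/(3*72*73) = -80*(-25/657) = 2000/657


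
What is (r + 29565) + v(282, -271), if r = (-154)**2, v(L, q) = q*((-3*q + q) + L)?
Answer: -170023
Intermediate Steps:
v(L, q) = q*(L - 2*q) (v(L, q) = q*(-2*q + L) = q*(L - 2*q))
r = 23716
(r + 29565) + v(282, -271) = (23716 + 29565) - 271*(282 - 2*(-271)) = 53281 - 271*(282 + 542) = 53281 - 271*824 = 53281 - 223304 = -170023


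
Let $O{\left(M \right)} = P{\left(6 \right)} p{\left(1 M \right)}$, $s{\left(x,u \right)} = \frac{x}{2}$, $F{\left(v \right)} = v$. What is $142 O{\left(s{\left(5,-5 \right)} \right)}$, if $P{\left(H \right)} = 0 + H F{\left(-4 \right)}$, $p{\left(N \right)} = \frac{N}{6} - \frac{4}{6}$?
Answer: $852$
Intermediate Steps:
$p{\left(N \right)} = - \frac{2}{3} + \frac{N}{6}$ ($p{\left(N \right)} = N \frac{1}{6} - \frac{2}{3} = \frac{N}{6} - \frac{2}{3} = - \frac{2}{3} + \frac{N}{6}$)
$s{\left(x,u \right)} = \frac{x}{2}$ ($s{\left(x,u \right)} = x \frac{1}{2} = \frac{x}{2}$)
$P{\left(H \right)} = - 4 H$ ($P{\left(H \right)} = 0 + H \left(-4\right) = 0 - 4 H = - 4 H$)
$O{\left(M \right)} = 16 - 4 M$ ($O{\left(M \right)} = \left(-4\right) 6 \left(- \frac{2}{3} + \frac{1 M}{6}\right) = - 24 \left(- \frac{2}{3} + \frac{M}{6}\right) = 16 - 4 M$)
$142 O{\left(s{\left(5,-5 \right)} \right)} = 142 \left(16 - 4 \cdot \frac{1}{2} \cdot 5\right) = 142 \left(16 - 10\right) = 142 \cdot 6 = 852$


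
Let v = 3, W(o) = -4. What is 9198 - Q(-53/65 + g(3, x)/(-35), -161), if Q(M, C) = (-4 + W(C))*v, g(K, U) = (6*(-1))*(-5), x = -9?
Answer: 9222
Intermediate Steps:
g(K, U) = 30 (g(K, U) = -6*(-5) = 30)
Q(M, C) = -24 (Q(M, C) = (-4 - 4)*3 = -8*3 = -24)
9198 - Q(-53/65 + g(3, x)/(-35), -161) = 9198 - 1*(-24) = 9198 + 24 = 9222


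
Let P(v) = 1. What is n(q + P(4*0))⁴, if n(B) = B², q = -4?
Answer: 6561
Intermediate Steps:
n(q + P(4*0))⁴ = ((-4 + 1)²)⁴ = ((-3)²)⁴ = 9⁴ = 6561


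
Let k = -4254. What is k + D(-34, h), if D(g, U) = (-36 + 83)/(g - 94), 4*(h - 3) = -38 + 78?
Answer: -544559/128 ≈ -4254.4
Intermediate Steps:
h = 13 (h = 3 + (-38 + 78)/4 = 3 + (¼)*40 = 3 + 10 = 13)
D(g, U) = 47/(-94 + g)
k + D(-34, h) = -4254 + 47/(-94 - 34) = -4254 + 47/(-128) = -4254 + 47*(-1/128) = -4254 - 47/128 = -544559/128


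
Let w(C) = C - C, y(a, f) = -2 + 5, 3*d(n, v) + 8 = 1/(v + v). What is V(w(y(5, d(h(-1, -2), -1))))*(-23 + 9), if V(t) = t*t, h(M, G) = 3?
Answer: 0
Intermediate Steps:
d(n, v) = -8/3 + 1/(6*v) (d(n, v) = -8/3 + 1/(3*(v + v)) = -8/3 + 1/(3*((2*v))) = -8/3 + (1/(2*v))/3 = -8/3 + 1/(6*v))
y(a, f) = 3
w(C) = 0
V(t) = t²
V(w(y(5, d(h(-1, -2), -1))))*(-23 + 9) = 0²*(-23 + 9) = 0*(-14) = 0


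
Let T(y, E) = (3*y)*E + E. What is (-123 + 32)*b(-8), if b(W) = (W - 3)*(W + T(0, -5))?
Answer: -13013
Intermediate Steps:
T(y, E) = E + 3*E*y (T(y, E) = 3*E*y + E = E + 3*E*y)
b(W) = (-5 + W)*(-3 + W) (b(W) = (W - 3)*(W - 5*(1 + 3*0)) = (-3 + W)*(W - 5*(1 + 0)) = (-3 + W)*(W - 5*1) = (-3 + W)*(W - 5) = (-3 + W)*(-5 + W) = (-5 + W)*(-3 + W))
(-123 + 32)*b(-8) = (-123 + 32)*(15 + (-8)**2 - 8*(-8)) = -91*(15 + 64 + 64) = -91*143 = -13013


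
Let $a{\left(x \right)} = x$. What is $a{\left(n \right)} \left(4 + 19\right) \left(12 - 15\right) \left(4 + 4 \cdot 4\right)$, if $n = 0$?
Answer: $0$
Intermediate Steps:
$a{\left(n \right)} \left(4 + 19\right) \left(12 - 15\right) \left(4 + 4 \cdot 4\right) = 0 \left(4 + 19\right) \left(12 - 15\right) \left(4 + 4 \cdot 4\right) = 0 \cdot 23 \left(-3\right) \left(4 + 16\right) = 0 \left(-69\right) 20 = 0 \cdot 20 = 0$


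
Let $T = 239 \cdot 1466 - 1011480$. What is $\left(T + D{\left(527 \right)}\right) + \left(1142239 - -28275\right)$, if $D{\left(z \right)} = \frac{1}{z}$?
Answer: $\frac{268458017}{527} \approx 5.0941 \cdot 10^{5}$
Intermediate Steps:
$T = -661106$ ($T = 350374 - 1011480 = -661106$)
$\left(T + D{\left(527 \right)}\right) + \left(1142239 - -28275\right) = \left(-661106 + \frac{1}{527}\right) + \left(1142239 - -28275\right) = \left(-661106 + \frac{1}{527}\right) + \left(1142239 + 28275\right) = - \frac{348402861}{527} + 1170514 = \frac{268458017}{527}$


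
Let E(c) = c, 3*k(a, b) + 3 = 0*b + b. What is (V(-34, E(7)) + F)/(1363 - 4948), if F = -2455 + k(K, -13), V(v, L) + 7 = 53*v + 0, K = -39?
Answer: 12808/10755 ≈ 1.1909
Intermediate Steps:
k(a, b) = -1 + b/3 (k(a, b) = -1 + (0*b + b)/3 = -1 + (0 + b)/3 = -1 + b/3)
V(v, L) = -7 + 53*v (V(v, L) = -7 + (53*v + 0) = -7 + 53*v)
F = -7381/3 (F = -2455 + (-1 + (1/3)*(-13)) = -2455 + (-1 - 13/3) = -2455 - 16/3 = -7381/3 ≈ -2460.3)
(V(-34, E(7)) + F)/(1363 - 4948) = ((-7 + 53*(-34)) - 7381/3)/(1363 - 4948) = ((-7 - 1802) - 7381/3)/(-3585) = (-1809 - 7381/3)*(-1/3585) = -12808/3*(-1/3585) = 12808/10755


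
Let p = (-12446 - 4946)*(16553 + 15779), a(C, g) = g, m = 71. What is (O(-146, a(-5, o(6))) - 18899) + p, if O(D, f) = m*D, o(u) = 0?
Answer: -562347409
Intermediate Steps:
O(D, f) = 71*D
p = -562318144 (p = -17392*32332 = -562318144)
(O(-146, a(-5, o(6))) - 18899) + p = (71*(-146) - 18899) - 562318144 = (-10366 - 18899) - 562318144 = -29265 - 562318144 = -562347409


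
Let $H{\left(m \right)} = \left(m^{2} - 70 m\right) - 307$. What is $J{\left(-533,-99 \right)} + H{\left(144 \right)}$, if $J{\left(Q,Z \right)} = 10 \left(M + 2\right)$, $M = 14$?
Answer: $10509$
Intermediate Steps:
$H{\left(m \right)} = -307 + m^{2} - 70 m$
$J{\left(Q,Z \right)} = 160$ ($J{\left(Q,Z \right)} = 10 \left(14 + 2\right) = 10 \cdot 16 = 160$)
$J{\left(-533,-99 \right)} + H{\left(144 \right)} = 160 - \left(10387 - 20736\right) = 160 - -10349 = 160 + 10349 = 10509$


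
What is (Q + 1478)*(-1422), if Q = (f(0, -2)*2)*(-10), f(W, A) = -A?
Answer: -2044836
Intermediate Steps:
Q = -40 (Q = (-1*(-2)*2)*(-10) = (2*2)*(-10) = 4*(-10) = -40)
(Q + 1478)*(-1422) = (-40 + 1478)*(-1422) = 1438*(-1422) = -2044836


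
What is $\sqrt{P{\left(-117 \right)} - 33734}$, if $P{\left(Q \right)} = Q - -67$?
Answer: $2 i \sqrt{8446} \approx 183.8 i$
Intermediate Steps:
$P{\left(Q \right)} = 67 + Q$ ($P{\left(Q \right)} = Q + 67 = 67 + Q$)
$\sqrt{P{\left(-117 \right)} - 33734} = \sqrt{\left(67 - 117\right) - 33734} = \sqrt{-50 - 33734} = \sqrt{-33784} = 2 i \sqrt{8446}$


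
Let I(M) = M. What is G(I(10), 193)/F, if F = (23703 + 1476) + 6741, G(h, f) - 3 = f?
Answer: 7/1140 ≈ 0.0061404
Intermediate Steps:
G(h, f) = 3 + f
F = 31920 (F = 25179 + 6741 = 31920)
G(I(10), 193)/F = (3 + 193)/31920 = 196*(1/31920) = 7/1140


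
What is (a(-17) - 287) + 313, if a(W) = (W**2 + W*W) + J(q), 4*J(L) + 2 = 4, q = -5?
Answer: 1209/2 ≈ 604.50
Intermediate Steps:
J(L) = 1/2 (J(L) = -1/2 + (1/4)*4 = -1/2 + 1 = 1/2)
a(W) = 1/2 + 2*W**2 (a(W) = (W**2 + W*W) + 1/2 = (W**2 + W**2) + 1/2 = 2*W**2 + 1/2 = 1/2 + 2*W**2)
(a(-17) - 287) + 313 = ((1/2 + 2*(-17)**2) - 287) + 313 = ((1/2 + 2*289) - 287) + 313 = ((1/2 + 578) - 287) + 313 = (1157/2 - 287) + 313 = 583/2 + 313 = 1209/2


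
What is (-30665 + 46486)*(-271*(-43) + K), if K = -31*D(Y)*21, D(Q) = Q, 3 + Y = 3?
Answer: 184362113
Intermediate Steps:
Y = 0 (Y = -3 + 3 = 0)
K = 0 (K = -31*0*21 = 0*21 = 0)
(-30665 + 46486)*(-271*(-43) + K) = (-30665 + 46486)*(-271*(-43) + 0) = 15821*(11653 + 0) = 15821*11653 = 184362113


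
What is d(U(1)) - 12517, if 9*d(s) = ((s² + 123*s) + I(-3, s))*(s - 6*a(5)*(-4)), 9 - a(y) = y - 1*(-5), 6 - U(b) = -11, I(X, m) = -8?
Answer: -129257/9 ≈ -14362.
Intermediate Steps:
U(b) = 17 (U(b) = 6 - 1*(-11) = 6 + 11 = 17)
a(y) = 4 - y (a(y) = 9 - (y - 1*(-5)) = 9 - (y + 5) = 9 - (5 + y) = 9 + (-5 - y) = 4 - y)
d(s) = (-24 + s)*(-8 + s² + 123*s)/9 (d(s) = (((s² + 123*s) - 8)*(s - 6*(4 - 1*5)*(-4)))/9 = ((-8 + s² + 123*s)*(s - 6*(4 - 5)*(-4)))/9 = ((-8 + s² + 123*s)*(s - 6*(-1)*(-4)))/9 = ((-8 + s² + 123*s)*(s + 6*(-4)))/9 = ((-8 + s² + 123*s)*(s - 24))/9 = ((-8 + s² + 123*s)*(-24 + s))/9 = ((-24 + s)*(-8 + s² + 123*s))/9 = (-24 + s)*(-8 + s² + 123*s)/9)
d(U(1)) - 12517 = (64/3 + 11*17² - 2960/9*17 + (⅑)*17³) - 12517 = (64/3 + 11*289 - 50320/9 + (⅑)*4913) - 12517 = (64/3 + 3179 - 50320/9 + 4913/9) - 12517 = -16604/9 - 12517 = -129257/9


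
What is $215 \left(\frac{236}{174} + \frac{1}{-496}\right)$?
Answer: $\frac{12564815}{43152} \approx 291.18$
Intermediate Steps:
$215 \left(\frac{236}{174} + \frac{1}{-496}\right) = 215 \left(236 \cdot \frac{1}{174} - \frac{1}{496}\right) = 215 \left(\frac{118}{87} - \frac{1}{496}\right) = 215 \cdot \frac{58441}{43152} = \frac{12564815}{43152}$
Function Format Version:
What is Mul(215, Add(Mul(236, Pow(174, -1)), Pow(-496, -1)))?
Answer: Rational(12564815, 43152) ≈ 291.18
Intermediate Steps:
Mul(215, Add(Mul(236, Pow(174, -1)), Pow(-496, -1))) = Mul(215, Add(Mul(236, Rational(1, 174)), Rational(-1, 496))) = Mul(215, Add(Rational(118, 87), Rational(-1, 496))) = Mul(215, Rational(58441, 43152)) = Rational(12564815, 43152)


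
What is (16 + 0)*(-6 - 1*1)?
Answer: -112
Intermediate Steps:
(16 + 0)*(-6 - 1*1) = 16*(-6 - 1) = 16*(-7) = -112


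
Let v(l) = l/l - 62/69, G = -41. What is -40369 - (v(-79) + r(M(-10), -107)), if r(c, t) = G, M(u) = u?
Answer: -2782639/69 ≈ -40328.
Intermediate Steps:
r(c, t) = -41
v(l) = 7/69 (v(l) = 1 - 62*1/69 = 1 - 62/69 = 7/69)
-40369 - (v(-79) + r(M(-10), -107)) = -40369 - (7/69 - 41) = -40369 - 1*(-2822/69) = -40369 + 2822/69 = -2782639/69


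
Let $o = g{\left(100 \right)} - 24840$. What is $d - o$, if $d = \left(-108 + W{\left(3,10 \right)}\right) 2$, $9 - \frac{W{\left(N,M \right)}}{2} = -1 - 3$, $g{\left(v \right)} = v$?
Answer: $24576$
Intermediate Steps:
$W{\left(N,M \right)} = 26$ ($W{\left(N,M \right)} = 18 - 2 \left(-1 - 3\right) = 18 - -8 = 18 + 8 = 26$)
$o = -24740$ ($o = 100 - 24840 = -24740$)
$d = -164$ ($d = \left(-108 + 26\right) 2 = \left(-82\right) 2 = -164$)
$d - o = -164 - -24740 = -164 + 24740 = 24576$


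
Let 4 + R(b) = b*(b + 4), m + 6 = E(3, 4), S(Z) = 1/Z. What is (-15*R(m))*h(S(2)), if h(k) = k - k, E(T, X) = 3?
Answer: 0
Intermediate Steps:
h(k) = 0
m = -3 (m = -6 + 3 = -3)
R(b) = -4 + b*(4 + b) (R(b) = -4 + b*(b + 4) = -4 + b*(4 + b))
(-15*R(m))*h(S(2)) = -15*(-4 + (-3)² + 4*(-3))*0 = -15*(-4 + 9 - 12)*0 = -15*(-7)*0 = 105*0 = 0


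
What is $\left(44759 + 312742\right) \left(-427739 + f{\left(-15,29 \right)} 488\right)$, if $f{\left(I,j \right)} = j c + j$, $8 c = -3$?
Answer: $-149755023894$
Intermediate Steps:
$c = - \frac{3}{8}$ ($c = \frac{1}{8} \left(-3\right) = - \frac{3}{8} \approx -0.375$)
$f{\left(I,j \right)} = \frac{5 j}{8}$ ($f{\left(I,j \right)} = j \left(- \frac{3}{8}\right) + j = - \frac{3 j}{8} + j = \frac{5 j}{8}$)
$\left(44759 + 312742\right) \left(-427739 + f{\left(-15,29 \right)} 488\right) = \left(44759 + 312742\right) \left(-427739 + \frac{5}{8} \cdot 29 \cdot 488\right) = 357501 \left(-427739 + \frac{145}{8} \cdot 488\right) = 357501 \left(-427739 + 8845\right) = 357501 \left(-418894\right) = -149755023894$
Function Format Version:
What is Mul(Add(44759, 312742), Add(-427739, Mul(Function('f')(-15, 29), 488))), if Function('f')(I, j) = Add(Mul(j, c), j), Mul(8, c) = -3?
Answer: -149755023894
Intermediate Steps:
c = Rational(-3, 8) (c = Mul(Rational(1, 8), -3) = Rational(-3, 8) ≈ -0.37500)
Function('f')(I, j) = Mul(Rational(5, 8), j) (Function('f')(I, j) = Add(Mul(j, Rational(-3, 8)), j) = Add(Mul(Rational(-3, 8), j), j) = Mul(Rational(5, 8), j))
Mul(Add(44759, 312742), Add(-427739, Mul(Function('f')(-15, 29), 488))) = Mul(Add(44759, 312742), Add(-427739, Mul(Mul(Rational(5, 8), 29), 488))) = Mul(357501, Add(-427739, Mul(Rational(145, 8), 488))) = Mul(357501, Add(-427739, 8845)) = Mul(357501, -418894) = -149755023894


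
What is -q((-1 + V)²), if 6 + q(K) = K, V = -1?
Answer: 2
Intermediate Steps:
q(K) = -6 + K
-q((-1 + V)²) = -(-6 + (-1 - 1)²) = -(-6 + (-2)²) = -(-6 + 4) = -1*(-2) = 2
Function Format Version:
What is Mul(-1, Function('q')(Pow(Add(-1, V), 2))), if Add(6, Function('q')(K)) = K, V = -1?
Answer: 2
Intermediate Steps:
Function('q')(K) = Add(-6, K)
Mul(-1, Function('q')(Pow(Add(-1, V), 2))) = Mul(-1, Add(-6, Pow(Add(-1, -1), 2))) = Mul(-1, Add(-6, Pow(-2, 2))) = Mul(-1, Add(-6, 4)) = Mul(-1, -2) = 2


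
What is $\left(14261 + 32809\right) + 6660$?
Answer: $53730$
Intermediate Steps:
$\left(14261 + 32809\right) + 6660 = 47070 + 6660 = 53730$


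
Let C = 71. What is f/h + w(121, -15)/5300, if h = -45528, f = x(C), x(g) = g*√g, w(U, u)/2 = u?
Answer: -3/530 - 71*√71/45528 ≈ -0.018801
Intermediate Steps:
w(U, u) = 2*u
x(g) = g^(3/2)
f = 71*√71 (f = 71^(3/2) = 71*√71 ≈ 598.26)
f/h + w(121, -15)/5300 = (71*√71)/(-45528) + (2*(-15))/5300 = (71*√71)*(-1/45528) - 30*1/5300 = -71*√71/45528 - 3/530 = -3/530 - 71*√71/45528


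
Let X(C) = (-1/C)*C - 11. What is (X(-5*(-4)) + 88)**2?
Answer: 5776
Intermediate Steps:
X(C) = -12 (X(C) = -1 - 11 = -12)
(X(-5*(-4)) + 88)**2 = (-12 + 88)**2 = 76**2 = 5776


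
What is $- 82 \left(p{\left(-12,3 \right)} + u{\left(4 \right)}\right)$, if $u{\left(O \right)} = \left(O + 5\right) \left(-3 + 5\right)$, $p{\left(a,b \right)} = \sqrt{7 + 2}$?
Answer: $-1722$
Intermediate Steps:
$p{\left(a,b \right)} = 3$ ($p{\left(a,b \right)} = \sqrt{9} = 3$)
$u{\left(O \right)} = 10 + 2 O$ ($u{\left(O \right)} = \left(5 + O\right) 2 = 10 + 2 O$)
$- 82 \left(p{\left(-12,3 \right)} + u{\left(4 \right)}\right) = - 82 \left(3 + \left(10 + 2 \cdot 4\right)\right) = - 82 \left(3 + \left(10 + 8\right)\right) = - 82 \left(3 + 18\right) = \left(-82\right) 21 = -1722$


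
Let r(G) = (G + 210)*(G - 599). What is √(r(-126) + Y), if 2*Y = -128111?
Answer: I*√499822/2 ≈ 353.49*I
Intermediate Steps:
r(G) = (-599 + G)*(210 + G) (r(G) = (210 + G)*(-599 + G) = (-599 + G)*(210 + G))
Y = -128111/2 (Y = (½)*(-128111) = -128111/2 ≈ -64056.)
√(r(-126) + Y) = √((-125790 + (-126)² - 389*(-126)) - 128111/2) = √((-125790 + 15876 + 49014) - 128111/2) = √(-60900 - 128111/2) = √(-249911/2) = I*√499822/2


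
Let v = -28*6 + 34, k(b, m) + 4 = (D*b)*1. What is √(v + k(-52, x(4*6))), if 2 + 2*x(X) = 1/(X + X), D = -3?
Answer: 3*√2 ≈ 4.2426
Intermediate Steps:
x(X) = -1 + 1/(4*X) (x(X) = -1 + 1/(2*(X + X)) = -1 + 1/(2*((2*X))) = -1 + (1/(2*X))/2 = -1 + 1/(4*X))
k(b, m) = -4 - 3*b (k(b, m) = -4 - 3*b*1 = -4 - 3*b)
v = -134 (v = -168 + 34 = -134)
√(v + k(-52, x(4*6))) = √(-134 + (-4 - 3*(-52))) = √(-134 + (-4 + 156)) = √(-134 + 152) = √18 = 3*√2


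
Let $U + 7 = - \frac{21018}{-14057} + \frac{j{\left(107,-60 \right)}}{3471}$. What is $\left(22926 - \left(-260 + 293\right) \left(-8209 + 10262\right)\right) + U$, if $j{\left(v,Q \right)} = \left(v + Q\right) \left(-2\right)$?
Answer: $- \frac{2187266868890}{48791847} \approx -44829.0$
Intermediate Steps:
$j{\left(v,Q \right)} = - 2 Q - 2 v$ ($j{\left(v,Q \right)} = \left(Q + v\right) \left(-2\right) = - 2 Q - 2 v$)
$U = - \frac{269910809}{48791847}$ ($U = -7 + \left(- \frac{21018}{-14057} + \frac{\left(-2\right) \left(-60\right) - 214}{3471}\right) = -7 + \left(\left(-21018\right) \left(- \frac{1}{14057}\right) + \left(120 - 214\right) \frac{1}{3471}\right) = -7 + \left(\frac{21018}{14057} - \frac{94}{3471}\right) = -7 + \frac{71632120}{48791847} = - \frac{269910809}{48791847} \approx -5.5319$)
$\left(22926 - \left(-260 + 293\right) \left(-8209 + 10262\right)\right) + U = \left(22926 - \left(-260 + 293\right) \left(-8209 + 10262\right)\right) - \frac{269910809}{48791847} = \left(22926 - 33 \cdot 2053\right) - \frac{269910809}{48791847} = \left(22926 - 67749\right) - \frac{269910809}{48791847} = -44823 - \frac{269910809}{48791847} = - \frac{2187266868890}{48791847}$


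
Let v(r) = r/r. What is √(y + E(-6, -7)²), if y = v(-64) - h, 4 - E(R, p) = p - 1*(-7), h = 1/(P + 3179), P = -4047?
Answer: √3202269/434 ≈ 4.1232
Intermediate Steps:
v(r) = 1
h = -1/868 (h = 1/(-4047 + 3179) = 1/(-868) = -1/868 ≈ -0.0011521)
E(R, p) = -3 - p (E(R, p) = 4 - (p - 1*(-7)) = 4 - (p + 7) = 4 - (7 + p) = 4 + (-7 - p) = -3 - p)
y = 869/868 (y = 1 - 1*(-1/868) = 1 + 1/868 = 869/868 ≈ 1.0012)
√(y + E(-6, -7)²) = √(869/868 + (-3 - 1*(-7))²) = √(869/868 + (-3 + 7)²) = √(869/868 + 4²) = √(869/868 + 16) = √(14757/868) = √3202269/434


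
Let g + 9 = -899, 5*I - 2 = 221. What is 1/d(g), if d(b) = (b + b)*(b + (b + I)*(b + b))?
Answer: -5/14228599712 ≈ -3.5141e-10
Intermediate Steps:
I = 223/5 (I = ⅖ + (⅕)*221 = ⅖ + 221/5 = 223/5 ≈ 44.600)
g = -908 (g = -9 - 899 = -908)
d(b) = 2*b*(b + 2*b*(223/5 + b)) (d(b) = (b + b)*(b + (b + 223/5)*(b + b)) = (2*b)*(b + (223/5 + b)*(2*b)) = (2*b)*(b + 2*b*(223/5 + b)) = 2*b*(b + 2*b*(223/5 + b)))
1/d(g) = 1/((-908)²*(902/5 + 4*(-908))) = 1/(824464*(902/5 - 3632)) = 1/(824464*(-17258/5)) = 1/(-14228599712/5) = -5/14228599712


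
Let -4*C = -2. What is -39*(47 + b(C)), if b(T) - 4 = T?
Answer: -4017/2 ≈ -2008.5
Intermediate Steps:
C = 1/2 (C = -1/4*(-2) = 1/2 ≈ 0.50000)
b(T) = 4 + T
-39*(47 + b(C)) = -39*(47 + (4 + 1/2)) = -39*(47 + 9/2) = -39*103/2 = -4017/2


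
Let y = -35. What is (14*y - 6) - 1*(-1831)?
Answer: 1335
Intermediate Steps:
(14*y - 6) - 1*(-1831) = (14*(-35) - 6) - 1*(-1831) = (-490 - 6) + 1831 = -496 + 1831 = 1335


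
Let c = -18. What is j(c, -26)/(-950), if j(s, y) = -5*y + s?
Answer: -56/475 ≈ -0.11789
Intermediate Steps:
j(s, y) = s - 5*y
j(c, -26)/(-950) = (-18 - 5*(-26))/(-950) = (-18 + 130)*(-1/950) = 112*(-1/950) = -56/475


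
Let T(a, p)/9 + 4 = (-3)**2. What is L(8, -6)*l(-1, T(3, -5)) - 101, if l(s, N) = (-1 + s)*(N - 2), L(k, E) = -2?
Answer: 71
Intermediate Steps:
T(a, p) = 45 (T(a, p) = -36 + 9*(-3)**2 = -36 + 9*9 = -36 + 81 = 45)
l(s, N) = (-1 + s)*(-2 + N)
L(8, -6)*l(-1, T(3, -5)) - 101 = -2*(2 - 1*45 - 2*(-1) + 45*(-1)) - 101 = -2*(2 - 45 + 2 - 45) - 101 = -2*(-86) - 101 = 172 - 101 = 71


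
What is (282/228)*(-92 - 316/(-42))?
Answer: -41689/399 ≈ -104.48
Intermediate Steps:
(282/228)*(-92 - 316/(-42)) = (282*(1/228))*(-92 - 316*(-1/42)) = 47*(-92 + 158/21)/38 = (47/38)*(-1774/21) = -41689/399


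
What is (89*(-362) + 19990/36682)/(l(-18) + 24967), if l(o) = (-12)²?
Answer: -590900343/460560851 ≈ -1.2830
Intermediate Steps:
l(o) = 144
(89*(-362) + 19990/36682)/(l(-18) + 24967) = (89*(-362) + 19990/36682)/(144 + 24967) = (-32218 + 19990*(1/36682))/25111 = (-32218 + 9995/18341)*(1/25111) = -590900343/18341*1/25111 = -590900343/460560851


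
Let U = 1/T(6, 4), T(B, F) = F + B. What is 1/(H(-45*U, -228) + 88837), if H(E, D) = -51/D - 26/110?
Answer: 4180/371338607 ≈ 1.1257e-5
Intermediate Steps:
T(B, F) = B + F
U = 1/10 (U = 1/(6 + 4) = 1/10 ≈ 0.10000)
H(E, D) = -13/55 - 51/D (H(E, D) = -51/D - 26*1/110 = -51/D - 13/55 = -13/55 - 51/D)
1/(H(-45*U, -228) + 88837) = 1/((-13/55 - 51/(-228)) + 88837) = 1/((-13/55 - 51*(-1/228)) + 88837) = 1/((-13/55 + 17/76) + 88837) = 1/(-53/4180 + 88837) = 1/(371338607/4180) = 4180/371338607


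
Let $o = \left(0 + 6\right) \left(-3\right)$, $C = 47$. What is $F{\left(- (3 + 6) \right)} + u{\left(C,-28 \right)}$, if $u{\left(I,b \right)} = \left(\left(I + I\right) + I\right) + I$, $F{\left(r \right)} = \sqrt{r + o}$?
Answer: $188 + 3 i \sqrt{3} \approx 188.0 + 5.1962 i$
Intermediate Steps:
$o = -18$ ($o = 6 \left(-3\right) = -18$)
$F{\left(r \right)} = \sqrt{-18 + r}$ ($F{\left(r \right)} = \sqrt{r - 18} = \sqrt{-18 + r}$)
$u{\left(I,b \right)} = 4 I$ ($u{\left(I,b \right)} = \left(2 I + I\right) + I = 3 I + I = 4 I$)
$F{\left(- (3 + 6) \right)} + u{\left(C,-28 \right)} = \sqrt{-18 - \left(3 + 6\right)} + 4 \cdot 47 = \sqrt{-18 - 9} + 188 = \sqrt{-27} + 188 = 3 i \sqrt{3} + 188 = 188 + 3 i \sqrt{3}$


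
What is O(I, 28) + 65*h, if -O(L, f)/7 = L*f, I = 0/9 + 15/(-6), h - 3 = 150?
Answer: 10435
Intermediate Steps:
h = 153 (h = 3 + 150 = 153)
I = -5/2 (I = 0*(1/9) + 15*(-1/6) = 0 - 5/2 = -5/2 ≈ -2.5000)
O(L, f) = -7*L*f
O(I, 28) + 65*h = -7*(-5/2)*28 + 65*153 = 490 + 9945 = 10435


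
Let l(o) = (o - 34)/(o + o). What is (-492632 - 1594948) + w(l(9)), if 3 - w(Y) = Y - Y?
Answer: -2087577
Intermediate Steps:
l(o) = (-34 + o)/(2*o) (l(o) = (-34 + o)/((2*o)) = (-34 + o)*(1/(2*o)) = (-34 + o)/(2*o))
w(Y) = 3 (w(Y) = 3 - (Y - Y) = 3 - 1*0 = 3 + 0 = 3)
(-492632 - 1594948) + w(l(9)) = (-492632 - 1594948) + 3 = -2087580 + 3 = -2087577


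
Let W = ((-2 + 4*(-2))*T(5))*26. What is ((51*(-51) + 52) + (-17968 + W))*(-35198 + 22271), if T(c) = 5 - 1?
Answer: 278667339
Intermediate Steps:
T(c) = 4
W = -1040 (W = ((-2 + 4*(-2))*4)*26 = ((-2 - 8)*4)*26 = -10*4*26 = -40*26 = -1040)
((51*(-51) + 52) + (-17968 + W))*(-35198 + 22271) = ((51*(-51) + 52) + (-17968 - 1040))*(-35198 + 22271) = ((-2601 + 52) - 19008)*(-12927) = (-2549 - 19008)*(-12927) = -21557*(-12927) = 278667339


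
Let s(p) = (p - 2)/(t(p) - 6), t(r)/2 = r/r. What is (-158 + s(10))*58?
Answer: -9280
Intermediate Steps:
t(r) = 2 (t(r) = 2*(r/r) = 2*1 = 2)
s(p) = ½ - p/4 (s(p) = (p - 2)/(2 - 6) = (-2 + p)/(-4) = (-2 + p)*(-¼) = ½ - p/4)
(-158 + s(10))*58 = (-158 + (½ - ¼*10))*58 = (-158 + (½ - 5/2))*58 = (-158 - 2)*58 = -160*58 = -9280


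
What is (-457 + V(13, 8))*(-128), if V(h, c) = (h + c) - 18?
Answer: 58112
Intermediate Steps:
V(h, c) = -18 + c + h (V(h, c) = (c + h) - 18 = -18 + c + h)
(-457 + V(13, 8))*(-128) = (-457 + (-18 + 8 + 13))*(-128) = (-457 + 3)*(-128) = -454*(-128) = 58112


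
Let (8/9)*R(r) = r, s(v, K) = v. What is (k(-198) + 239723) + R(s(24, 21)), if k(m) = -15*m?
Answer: 242720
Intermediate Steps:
R(r) = 9*r/8
(k(-198) + 239723) + R(s(24, 21)) = (-15*(-198) + 239723) + (9/8)*24 = (2970 + 239723) + 27 = 242693 + 27 = 242720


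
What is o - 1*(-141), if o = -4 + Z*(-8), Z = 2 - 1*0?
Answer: 121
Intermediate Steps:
Z = 2 (Z = 2 + 0 = 2)
o = -20 (o = -4 + 2*(-8) = -4 - 16 = -20)
o - 1*(-141) = -20 - 1*(-141) = -20 + 141 = 121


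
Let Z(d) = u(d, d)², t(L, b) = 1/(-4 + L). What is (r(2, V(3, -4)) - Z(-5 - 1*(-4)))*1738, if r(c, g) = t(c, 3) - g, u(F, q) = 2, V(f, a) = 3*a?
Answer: 13035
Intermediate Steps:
r(c, g) = 1/(-4 + c) - g
Z(d) = 4 (Z(d) = 2² = 4)
(r(2, V(3, -4)) - Z(-5 - 1*(-4)))*1738 = ((1 - 3*(-4)*(-4 + 2))/(-4 + 2) - 1*4)*1738 = ((1 - 1*(-12)*(-2))/(-2) - 4)*1738 = (-(1 - 24)/2 - 4)*1738 = (-½*(-23) - 4)*1738 = (23/2 - 4)*1738 = (15/2)*1738 = 13035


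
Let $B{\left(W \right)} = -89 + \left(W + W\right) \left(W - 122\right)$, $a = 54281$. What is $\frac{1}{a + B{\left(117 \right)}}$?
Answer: $\frac{1}{53022} \approx 1.886 \cdot 10^{-5}$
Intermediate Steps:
$B{\left(W \right)} = -89 + 2 W \left(-122 + W\right)$
$\frac{1}{a + B{\left(117 \right)}} = \frac{1}{54281 - \left(28637 - 27378\right)} = \frac{1}{54281 - 1259} = \frac{1}{53022}$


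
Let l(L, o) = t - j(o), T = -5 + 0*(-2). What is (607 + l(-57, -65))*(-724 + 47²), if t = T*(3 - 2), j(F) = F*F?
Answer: -5380155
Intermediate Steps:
T = -5 (T = -5 + 0 = -5)
j(F) = F²
t = -5 (t = -5*(3 - 2) = -5*1 = -5)
l(L, o) = -5 - o²
(607 + l(-57, -65))*(-724 + 47²) = (607 + (-5 - 1*(-65)²))*(-724 + 47²) = (607 + (-5 - 1*4225))*(-724 + 2209) = (607 + (-5 - 4225))*1485 = (607 - 4230)*1485 = -3623*1485 = -5380155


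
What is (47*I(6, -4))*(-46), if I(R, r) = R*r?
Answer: 51888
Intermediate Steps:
(47*I(6, -4))*(-46) = (47*(6*(-4)))*(-46) = (47*(-24))*(-46) = -1128*(-46) = 51888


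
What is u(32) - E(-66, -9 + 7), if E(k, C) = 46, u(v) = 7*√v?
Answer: -46 + 28*√2 ≈ -6.4020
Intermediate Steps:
u(32) - E(-66, -9 + 7) = 7*√32 - 1*46 = 7*(4*√2) - 46 = 28*√2 - 46 = -46 + 28*√2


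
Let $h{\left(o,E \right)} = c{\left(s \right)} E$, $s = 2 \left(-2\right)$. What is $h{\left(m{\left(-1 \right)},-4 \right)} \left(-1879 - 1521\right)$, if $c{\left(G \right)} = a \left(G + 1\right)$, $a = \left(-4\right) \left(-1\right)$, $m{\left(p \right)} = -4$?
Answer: $-163200$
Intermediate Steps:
$a = 4$
$s = -4$
$c{\left(G \right)} = 4 + 4 G$ ($c{\left(G \right)} = 4 \left(G + 1\right) = 4 \left(1 + G\right) = 4 + 4 G$)
$h{\left(o,E \right)} = - 12 E$ ($h{\left(o,E \right)} = \left(4 + 4 \left(-4\right)\right) E = \left(4 - 16\right) E = - 12 E$)
$h{\left(m{\left(-1 \right)},-4 \right)} \left(-1879 - 1521\right) = \left(-12\right) \left(-4\right) \left(-1879 - 1521\right) = 48 \left(-1879 - 1521\right) = 48 \left(-3400\right) = -163200$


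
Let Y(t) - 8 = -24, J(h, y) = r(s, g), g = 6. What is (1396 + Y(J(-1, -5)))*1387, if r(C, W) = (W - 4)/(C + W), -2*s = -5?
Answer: 1914060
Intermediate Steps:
s = 5/2 (s = -½*(-5) = 5/2 ≈ 2.5000)
r(C, W) = (-4 + W)/(C + W)
J(h, y) = 4/17 (J(h, y) = (-4 + 6)/(5/2 + 6) = 2/(17/2) = (2/17)*2 = 4/17)
Y(t) = -16 (Y(t) = 8 - 24 = -16)
(1396 + Y(J(-1, -5)))*1387 = (1396 - 16)*1387 = 1380*1387 = 1914060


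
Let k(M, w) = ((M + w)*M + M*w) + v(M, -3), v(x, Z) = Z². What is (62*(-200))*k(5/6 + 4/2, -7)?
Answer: 2526500/9 ≈ 2.8072e+5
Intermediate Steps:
k(M, w) = 9 + M*w + M*(M + w) (k(M, w) = ((M + w)*M + M*w) + (-3)² = (M*(M + w) + M*w) + 9 = (M*w + M*(M + w)) + 9 = 9 + M*w + M*(M + w))
(62*(-200))*k(5/6 + 4/2, -7) = (62*(-200))*(9 + (5/6 + 4/2)² + 2*(5/6 + 4/2)*(-7)) = -12400*(9 + (5*(⅙) + 4*(½))² + 2*(5*(⅙) + 4*(½))*(-7)) = -12400*(9 + (⅚ + 2)² + 2*(⅚ + 2)*(-7)) = -12400*(9 + (17/6)² + 2*(17/6)*(-7)) = -12400*(9 + 289/36 - 119/3) = -12400*(-815/36) = 2526500/9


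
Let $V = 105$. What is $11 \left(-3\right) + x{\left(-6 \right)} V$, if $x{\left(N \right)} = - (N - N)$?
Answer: $-33$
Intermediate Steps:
$x{\left(N \right)} = 0$ ($x{\left(N \right)} = \left(-1\right) 0 = 0$)
$11 \left(-3\right) + x{\left(-6 \right)} V = 11 \left(-3\right) + 0 \cdot 105 = -33 + 0 = -33$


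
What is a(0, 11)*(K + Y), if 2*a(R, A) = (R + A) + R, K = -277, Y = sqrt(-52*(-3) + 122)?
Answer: -3047/2 + 11*sqrt(278)/2 ≈ -1431.8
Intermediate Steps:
Y = sqrt(278) (Y = sqrt(156 + 122) = sqrt(278) ≈ 16.673)
a(R, A) = R + A/2 (a(R, A) = ((R + A) + R)/2 = ((A + R) + R)/2 = (A + 2*R)/2 = R + A/2)
a(0, 11)*(K + Y) = (0 + (1/2)*11)*(-277 + sqrt(278)) = (0 + 11/2)*(-277 + sqrt(278)) = 11*(-277 + sqrt(278))/2 = -3047/2 + 11*sqrt(278)/2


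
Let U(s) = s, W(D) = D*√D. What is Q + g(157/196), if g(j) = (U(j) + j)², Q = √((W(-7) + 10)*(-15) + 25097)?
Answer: 24649/9604 + √(24947 + 105*I*√7) ≈ 160.52 + 0.87941*I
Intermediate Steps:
W(D) = D^(3/2)
Q = √(24947 + 105*I*√7) (Q = √(((-7)^(3/2) + 10)*(-15) + 25097) = √((-7*I*√7 + 10)*(-15) + 25097) = √((10 - 7*I*√7)*(-15) + 25097) = √((-150 + 105*I*√7) + 25097) = √(24947 + 105*I*√7) ≈ 157.95 + 0.8794*I)
g(j) = 4*j² (g(j) = (j + j)² = (2*j)² = 4*j²)
Q + g(157/196) = √(24947 + 105*I*√7) + 4*(157/196)² = √(24947 + 105*I*√7) + 4*(24649/38416) = √(24947 + 105*I*√7) + 24649/9604 = 24649/9604 + √(24947 + 105*I*√7)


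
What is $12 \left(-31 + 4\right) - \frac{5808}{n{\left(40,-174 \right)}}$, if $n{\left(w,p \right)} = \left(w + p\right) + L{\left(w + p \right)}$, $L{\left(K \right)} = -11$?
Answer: $- \frac{41172}{145} \approx -283.94$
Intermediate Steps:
$n{\left(w,p \right)} = -11 + p + w$ ($n{\left(w,p \right)} = \left(w + p\right) - 11 = \left(p + w\right) - 11 = -11 + p + w$)
$12 \left(-31 + 4\right) - \frac{5808}{n{\left(40,-174 \right)}} = 12 \left(-31 + 4\right) - \frac{5808}{-11 - 174 + 40} = 12 \left(-27\right) - \frac{5808}{-145} = -324 - 5808 \left(- \frac{1}{145}\right) = -324 - - \frac{5808}{145} = -324 + \frac{5808}{145} = - \frac{41172}{145}$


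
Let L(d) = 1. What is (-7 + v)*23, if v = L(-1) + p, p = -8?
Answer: -322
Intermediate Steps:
v = -7 (v = 1 - 8 = -7)
(-7 + v)*23 = (-7 - 7)*23 = -14*23 = -322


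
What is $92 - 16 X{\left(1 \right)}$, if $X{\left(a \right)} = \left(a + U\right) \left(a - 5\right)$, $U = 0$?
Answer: $156$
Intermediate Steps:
$X{\left(a \right)} = a \left(-5 + a\right)$ ($X{\left(a \right)} = \left(a + 0\right) \left(a - 5\right) = a \left(-5 + a\right)$)
$92 - 16 X{\left(1 \right)} = 92 - 16 \cdot 1 \left(-5 + 1\right) = 92 - 16 \cdot 1 \left(-4\right) = 92 - -64 = 92 + 64 = 156$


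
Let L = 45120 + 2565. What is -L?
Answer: -47685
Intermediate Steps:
L = 47685
-L = -1*47685 = -47685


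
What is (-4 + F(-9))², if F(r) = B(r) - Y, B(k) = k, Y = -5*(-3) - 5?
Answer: 529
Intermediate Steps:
Y = 10 (Y = 15 - 5 = 10)
F(r) = -10 + r (F(r) = r - 1*10 = r - 10 = -10 + r)
(-4 + F(-9))² = (-4 + (-10 - 9))² = (-4 - 19)² = (-23)² = 529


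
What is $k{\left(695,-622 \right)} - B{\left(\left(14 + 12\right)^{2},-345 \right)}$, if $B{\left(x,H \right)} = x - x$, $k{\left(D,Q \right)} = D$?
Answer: $695$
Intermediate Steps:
$B{\left(x,H \right)} = 0$
$k{\left(695,-622 \right)} - B{\left(\left(14 + 12\right)^{2},-345 \right)} = 695 - 0 = 695 + 0 = 695$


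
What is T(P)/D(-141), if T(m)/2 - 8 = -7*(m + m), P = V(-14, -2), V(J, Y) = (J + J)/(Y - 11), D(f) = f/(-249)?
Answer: -47808/611 ≈ -78.245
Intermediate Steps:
D(f) = -f/249 (D(f) = f*(-1/249) = -f/249)
V(J, Y) = 2*J/(-11 + Y) (V(J, Y) = (2*J)/(-11 + Y) = 2*J/(-11 + Y))
P = 28/13 (P = 2*(-14)/(-11 - 2) = 2*(-14)/(-13) = 2*(-14)*(-1/13) = 28/13 ≈ 2.1538)
T(m) = 16 - 28*m (T(m) = 16 + 2*(-7*(m + m)) = 16 + 2*(-14*m) = 16 - 28*m)
T(P)/D(-141) = (16 - 28*28/13)/((-1/249*(-141))) = (16 - 784/13)/(47/83) = -576/13*83/47 = -47808/611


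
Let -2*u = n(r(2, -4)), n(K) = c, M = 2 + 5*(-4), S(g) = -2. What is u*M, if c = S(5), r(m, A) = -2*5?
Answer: -18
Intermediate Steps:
r(m, A) = -10
c = -2
M = -18 (M = 2 - 20 = -18)
n(K) = -2
u = 1 (u = -½*(-2) = 1)
u*M = 1*(-18) = -18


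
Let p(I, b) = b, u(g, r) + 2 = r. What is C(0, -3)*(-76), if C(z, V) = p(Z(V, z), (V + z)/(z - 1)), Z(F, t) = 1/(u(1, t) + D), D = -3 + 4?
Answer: -228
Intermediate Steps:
u(g, r) = -2 + r
D = 1
Z(F, t) = 1/(-1 + t) (Z(F, t) = 1/((-2 + t) + 1) = 1/(-1 + t))
C(z, V) = (V + z)/(-1 + z) (C(z, V) = (V + z)/(z - 1) = (V + z)/(-1 + z))
C(0, -3)*(-76) = ((-3 + 0)/(-1 + 0))*(-76) = (-3/(-1))*(-76) = -1*(-3)*(-76) = 3*(-76) = -228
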